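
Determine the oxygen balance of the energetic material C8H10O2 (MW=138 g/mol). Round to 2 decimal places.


OB = -1600 * (2C + H/2 - O) / MW
Inner = 2*8 + 10/2 - 2 = 19.00
OB = -1600 * 19.00 / 138 = -220.29%


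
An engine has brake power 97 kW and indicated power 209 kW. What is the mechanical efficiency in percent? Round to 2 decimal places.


eta_mech = (BP / IP) * 100
Ratio = 97 / 209 = 0.4641
eta_mech = 0.4641 * 100 = 46.41%


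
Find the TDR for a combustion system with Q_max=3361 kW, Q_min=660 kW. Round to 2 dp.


TDR = Q_max / Q_min
TDR = 3361 / 660 = 5.09


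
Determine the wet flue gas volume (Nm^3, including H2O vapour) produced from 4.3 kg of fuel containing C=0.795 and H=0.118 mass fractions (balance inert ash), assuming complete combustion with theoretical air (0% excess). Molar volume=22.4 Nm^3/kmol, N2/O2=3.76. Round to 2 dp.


Per kg fuel: CO2 = (C/12 kmol)*22.4 = (0.795/12)*22.4 = 1.48400 Nm^3
Per kg fuel: H2O = (H/2 kmol)*22.4 = (0.118/2)*22.4 = 1.32160 Nm^3
O2 needed per kg fuel = C/12 + H/4 = 0.795/12 + 0.118/4 = 0.09575000 kmol
Per kg fuel: N2 = O2*3.76*22.4 = 0.09575000*3.76*22.4 = 8.06445 Nm^3
Total per kg = 1.48400 + 1.32160 + 8.06445 = 10.87005 Nm^3
Total = 10.87005 * 4.3 = 46.74 Nm^3


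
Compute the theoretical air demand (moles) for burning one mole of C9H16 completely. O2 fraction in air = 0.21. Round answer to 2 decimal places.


Balanced combustion: C9H16 + 13 O2 -> 9 CO2 + 8 H2O
O2 needed = C + H/4 = 9 + 16/4 = 13.00 moles
Air moles = O2 / 0.21 = 13.00 / 0.21 = 61.90 moles air


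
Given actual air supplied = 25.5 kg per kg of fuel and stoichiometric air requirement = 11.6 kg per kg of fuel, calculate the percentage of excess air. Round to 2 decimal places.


Excess air = actual - stoichiometric = 25.5 - 11.6 = 13.90 kg/kg fuel
Excess air % = (excess / stoich) * 100 = (13.90 / 11.6) * 100 = 119.83%


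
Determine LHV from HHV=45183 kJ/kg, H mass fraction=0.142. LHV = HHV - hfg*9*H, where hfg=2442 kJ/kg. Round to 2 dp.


LHV = HHV - hfg * 9 * H
Water correction = 2442 * 9 * 0.142 = 3120.876 kJ/kg
LHV = 45183 - 3120.876 = 42062.12 kJ/kg


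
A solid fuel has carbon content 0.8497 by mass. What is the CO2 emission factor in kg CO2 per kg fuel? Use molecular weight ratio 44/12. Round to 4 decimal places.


EF = C_frac * (M_CO2 / M_C)
EF = 0.8497 * (44/12)
EF = 0.8497 * 3.666667 = 3.1156 kg_CO2/kg_fuel


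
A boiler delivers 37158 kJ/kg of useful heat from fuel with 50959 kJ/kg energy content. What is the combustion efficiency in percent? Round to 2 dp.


Efficiency = (Q_useful / Q_fuel) * 100
Efficiency = (37158 / 50959) * 100
Efficiency = 0.7292 * 100 = 72.92%


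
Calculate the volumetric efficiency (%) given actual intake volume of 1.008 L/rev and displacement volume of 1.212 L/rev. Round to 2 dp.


eta_v = (V_actual / V_disp) * 100
Ratio = 1.008 / 1.212 = 0.8317
eta_v = 0.8317 * 100 = 83.17%


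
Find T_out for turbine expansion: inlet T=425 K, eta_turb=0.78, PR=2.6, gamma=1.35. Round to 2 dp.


T_out = T_in * (1 - eta * (1 - PR^(-(gamma-1)/gamma)))
Exponent = -(1.35-1)/1.35 = -0.25925926
PR^exp = 2.6^(-0.25925926) = 0.78057442
Factor = 1 - 0.78*(1 - 0.78057442) = 0.82884805
T_out = 425 * 0.82884805 = 352.26 K


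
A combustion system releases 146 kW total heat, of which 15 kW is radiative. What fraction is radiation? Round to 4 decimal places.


f_rad = Q_rad / Q_total
f_rad = 15 / 146 = 0.1027


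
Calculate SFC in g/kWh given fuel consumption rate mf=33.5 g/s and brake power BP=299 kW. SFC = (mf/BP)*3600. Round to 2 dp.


SFC = (mf / BP) * 3600
Rate = 33.5 / 299 = 0.112040 g/(s*kW)
SFC = 0.112040 * 3600 = 403.34 g/kWh


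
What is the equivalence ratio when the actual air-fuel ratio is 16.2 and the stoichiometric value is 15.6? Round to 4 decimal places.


phi = AFR_stoich / AFR_actual
phi = 15.6 / 16.2 = 0.9630


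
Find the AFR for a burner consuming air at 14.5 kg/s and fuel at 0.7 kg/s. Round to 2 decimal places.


AFR = m_air / m_fuel
AFR = 14.5 / 0.7 = 20.71


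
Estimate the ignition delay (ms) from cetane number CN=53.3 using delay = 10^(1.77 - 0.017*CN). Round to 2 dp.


delay = 10^(1.77 - 0.017*CN)
Exponent = 1.77 - 0.017*53.3 = 0.8639
delay = 10^0.8639 = 7.31 ms


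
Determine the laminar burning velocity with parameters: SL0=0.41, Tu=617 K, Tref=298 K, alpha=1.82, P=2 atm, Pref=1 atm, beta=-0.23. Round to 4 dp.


SL = SL0 * (Tu/Tref)^alpha * (P/Pref)^beta
T ratio = 617/298 = 2.07046980
(T ratio)^alpha = 2.07046980^1.82 = 3.760498
(P/Pref)^beta = 2^(-0.23) = 0.852635
SL = 0.41 * 3.760498 * 0.852635 = 1.3146 m/s


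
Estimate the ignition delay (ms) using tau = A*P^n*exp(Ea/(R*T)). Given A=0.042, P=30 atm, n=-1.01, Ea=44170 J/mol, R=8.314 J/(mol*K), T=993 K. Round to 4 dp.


tau = A * P^n * exp(Ea/(R*T))
P^n = 30^(-1.01) = 0.03221866
Ea/(R*T) = 44170/(8.314*993) = 5.350177
exp(Ea/(R*T)) = 210.645528
tau = 0.042 * 0.03221866 * 210.645528 = 0.2850 ms


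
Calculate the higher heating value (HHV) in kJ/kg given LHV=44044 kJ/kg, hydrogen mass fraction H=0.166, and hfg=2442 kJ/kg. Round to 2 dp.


HHV = LHV + hfg * 9 * H
Water addition = 2442 * 9 * 0.166 = 3648.348 kJ/kg
HHV = 44044 + 3648.348 = 47692.35 kJ/kg


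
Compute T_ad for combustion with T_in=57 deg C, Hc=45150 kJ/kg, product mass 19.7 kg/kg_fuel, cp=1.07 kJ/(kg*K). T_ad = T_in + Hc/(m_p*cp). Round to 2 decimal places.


T_ad = T_in + Hc / (m_p * cp)
Denominator = 19.7 * 1.07 = 21.0790
Temperature rise = 45150 / 21.0790 = 2141.94 K
T_ad = 57 + 2141.94 = 2198.94 deg C


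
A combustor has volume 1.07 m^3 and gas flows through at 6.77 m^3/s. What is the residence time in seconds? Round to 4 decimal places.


tau = V / Q_flow
tau = 1.07 / 6.77 = 0.1581 s


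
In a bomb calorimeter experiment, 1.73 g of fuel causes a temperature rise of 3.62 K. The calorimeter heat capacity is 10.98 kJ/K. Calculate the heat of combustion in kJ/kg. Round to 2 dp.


Hc = C_cal * delta_T / m_fuel
Q_released = 10.98 * 3.62 = 39.7476 kJ
m_fuel = 1.73 g = 1.73/1000 kg = 0.001730 kg
Hc = 39.7476 / 0.001730 = 22975.49 kJ/kg


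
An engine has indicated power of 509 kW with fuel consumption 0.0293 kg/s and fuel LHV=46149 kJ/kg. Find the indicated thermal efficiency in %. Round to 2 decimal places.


eta_ith = (IP / (mf * LHV)) * 100
Denominator = 0.0293 * 46149 = 1352.1657 kW
eta_ith = (509 / 1352.1657) * 100 = 37.64%


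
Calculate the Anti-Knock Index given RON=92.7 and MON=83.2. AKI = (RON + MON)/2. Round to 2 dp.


AKI = (RON + MON) / 2
AKI = (92.7 + 83.2) / 2
AKI = 175.9 / 2 = 87.95


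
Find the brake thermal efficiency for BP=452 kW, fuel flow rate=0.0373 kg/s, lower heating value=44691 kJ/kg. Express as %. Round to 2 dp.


eta_BTE = (BP / (mf * LHV)) * 100
Denominator = 0.0373 * 44691 = 1666.9743 kW
eta_BTE = (452 / 1666.9743) * 100 = 27.11%


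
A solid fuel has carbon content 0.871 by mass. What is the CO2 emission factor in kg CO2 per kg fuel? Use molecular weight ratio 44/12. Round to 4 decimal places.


EF = C_frac * (M_CO2 / M_C)
EF = 0.871 * (44/12)
EF = 0.871 * 3.666667 = 3.1937 kg_CO2/kg_fuel


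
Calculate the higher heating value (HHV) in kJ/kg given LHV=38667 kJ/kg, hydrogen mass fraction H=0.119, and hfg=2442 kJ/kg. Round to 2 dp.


HHV = LHV + hfg * 9 * H
Water addition = 2442 * 9 * 0.119 = 2615.382 kJ/kg
HHV = 38667 + 2615.382 = 41282.38 kJ/kg


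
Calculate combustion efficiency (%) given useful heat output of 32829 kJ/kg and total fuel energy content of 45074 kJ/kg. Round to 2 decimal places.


Efficiency = (Q_useful / Q_fuel) * 100
Efficiency = (32829 / 45074) * 100
Efficiency = 0.7283 * 100 = 72.83%


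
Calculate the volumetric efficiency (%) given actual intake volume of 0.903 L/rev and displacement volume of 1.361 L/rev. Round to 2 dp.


eta_v = (V_actual / V_disp) * 100
Ratio = 0.903 / 1.361 = 0.6635
eta_v = 0.6635 * 100 = 66.35%


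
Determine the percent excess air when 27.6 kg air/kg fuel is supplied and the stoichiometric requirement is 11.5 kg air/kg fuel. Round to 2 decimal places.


Excess air = actual - stoichiometric = 27.6 - 11.5 = 16.10 kg/kg fuel
Excess air % = (excess / stoich) * 100 = (16.10 / 11.5) * 100 = 140.00%


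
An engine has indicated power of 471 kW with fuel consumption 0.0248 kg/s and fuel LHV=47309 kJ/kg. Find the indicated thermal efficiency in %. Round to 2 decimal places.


eta_ith = (IP / (mf * LHV)) * 100
Denominator = 0.0248 * 47309 = 1173.2632 kW
eta_ith = (471 / 1173.2632) * 100 = 40.14%


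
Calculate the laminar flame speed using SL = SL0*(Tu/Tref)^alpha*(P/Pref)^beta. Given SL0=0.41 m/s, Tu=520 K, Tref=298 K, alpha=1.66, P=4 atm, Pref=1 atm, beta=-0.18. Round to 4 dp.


SL = SL0 * (Tu/Tref)^alpha * (P/Pref)^beta
T ratio = 520/298 = 1.74496644
(T ratio)^alpha = 1.74496644^1.66 = 2.519803
(P/Pref)^beta = 4^(-0.18) = 0.779165
SL = 0.41 * 2.519803 * 0.779165 = 0.8050 m/s


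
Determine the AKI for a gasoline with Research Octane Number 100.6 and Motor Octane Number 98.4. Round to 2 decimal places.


AKI = (RON + MON) / 2
AKI = (100.6 + 98.4) / 2
AKI = 199.0 / 2 = 99.50


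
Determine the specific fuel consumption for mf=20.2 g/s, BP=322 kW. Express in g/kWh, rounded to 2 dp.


SFC = (mf / BP) * 3600
Rate = 20.2 / 322 = 0.062733 g/(s*kW)
SFC = 0.062733 * 3600 = 225.84 g/kWh


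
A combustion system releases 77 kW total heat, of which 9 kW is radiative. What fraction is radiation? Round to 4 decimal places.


f_rad = Q_rad / Q_total
f_rad = 9 / 77 = 0.1169


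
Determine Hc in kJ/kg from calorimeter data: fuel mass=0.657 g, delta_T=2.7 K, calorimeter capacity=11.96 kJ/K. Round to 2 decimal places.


Hc = C_cal * delta_T / m_fuel
Q_released = 11.96 * 2.7 = 32.2920 kJ
m_fuel = 0.657 g = 0.657/1000 kg = 0.000657 kg
Hc = 32.2920 / 0.000657 = 49150.68 kJ/kg


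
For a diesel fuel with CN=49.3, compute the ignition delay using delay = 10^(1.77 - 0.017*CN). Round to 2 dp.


delay = 10^(1.77 - 0.017*CN)
Exponent = 1.77 - 0.017*49.3 = 0.9319
delay = 10^0.9319 = 8.55 ms


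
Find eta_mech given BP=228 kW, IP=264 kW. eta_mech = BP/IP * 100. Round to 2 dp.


eta_mech = (BP / IP) * 100
Ratio = 228 / 264 = 0.8636
eta_mech = 0.8636 * 100 = 86.36%


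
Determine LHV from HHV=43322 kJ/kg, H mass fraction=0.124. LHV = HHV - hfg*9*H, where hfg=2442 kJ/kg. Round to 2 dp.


LHV = HHV - hfg * 9 * H
Water correction = 2442 * 9 * 0.124 = 2725.272 kJ/kg
LHV = 43322 - 2725.272 = 40596.73 kJ/kg


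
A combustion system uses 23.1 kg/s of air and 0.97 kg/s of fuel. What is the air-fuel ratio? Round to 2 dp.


AFR = m_air / m_fuel
AFR = 23.1 / 0.97 = 23.81


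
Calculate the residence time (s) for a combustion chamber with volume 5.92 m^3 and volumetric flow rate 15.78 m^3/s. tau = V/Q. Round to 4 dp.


tau = V / Q_flow
tau = 5.92 / 15.78 = 0.3752 s


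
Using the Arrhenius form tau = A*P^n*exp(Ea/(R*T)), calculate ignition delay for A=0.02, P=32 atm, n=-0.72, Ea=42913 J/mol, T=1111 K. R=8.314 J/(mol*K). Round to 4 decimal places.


tau = A * P^n * exp(Ea/(R*T))
P^n = 32^(-0.72) = 0.08246924
Ea/(R*T) = 42913/(8.314*1111) = 4.645846
exp(Ea/(R*T)) = 104.151427
tau = 0.02 * 0.08246924 * 104.151427 = 0.1718 ms


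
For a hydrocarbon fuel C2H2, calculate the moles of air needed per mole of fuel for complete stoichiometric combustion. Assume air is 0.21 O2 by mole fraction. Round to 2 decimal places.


Balanced combustion: C2H2 + 2.5 O2 -> 2 CO2 + 1 H2O
O2 needed = C + H/4 = 2 + 2/4 = 2.50 moles
Air moles = O2 / 0.21 = 2.50 / 0.21 = 11.90 moles air


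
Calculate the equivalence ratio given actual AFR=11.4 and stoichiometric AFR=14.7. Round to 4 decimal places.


phi = AFR_stoich / AFR_actual
phi = 14.7 / 11.4 = 1.2895


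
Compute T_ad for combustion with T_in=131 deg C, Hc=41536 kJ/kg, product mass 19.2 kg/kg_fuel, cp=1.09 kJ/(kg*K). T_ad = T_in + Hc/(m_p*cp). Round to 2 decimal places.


T_ad = T_in + Hc / (m_p * cp)
Denominator = 19.2 * 1.09 = 20.9280
Temperature rise = 41536 / 20.9280 = 1984.71 K
T_ad = 131 + 1984.71 = 2115.71 deg C


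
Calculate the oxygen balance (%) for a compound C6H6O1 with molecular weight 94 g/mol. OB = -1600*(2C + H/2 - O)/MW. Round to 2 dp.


OB = -1600 * (2C + H/2 - O) / MW
Inner = 2*6 + 6/2 - 1 = 14.00
OB = -1600 * 14.00 / 94 = -238.30%


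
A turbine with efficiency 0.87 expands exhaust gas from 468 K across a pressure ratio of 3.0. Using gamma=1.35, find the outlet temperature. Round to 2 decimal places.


T_out = T_in * (1 - eta * (1 - PR^(-(gamma-1)/gamma)))
Exponent = -(1.35-1)/1.35 = -0.25925926
PR^exp = 3.0^(-0.25925926) = 0.75214556
Factor = 1 - 0.87*(1 - 0.75214556) = 0.78436664
T_out = 468 * 0.78436664 = 367.08 K


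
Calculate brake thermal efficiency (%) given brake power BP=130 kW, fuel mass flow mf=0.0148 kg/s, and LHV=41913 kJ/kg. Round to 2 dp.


eta_BTE = (BP / (mf * LHV)) * 100
Denominator = 0.0148 * 41913 = 620.3124 kW
eta_BTE = (130 / 620.3124) * 100 = 20.96%


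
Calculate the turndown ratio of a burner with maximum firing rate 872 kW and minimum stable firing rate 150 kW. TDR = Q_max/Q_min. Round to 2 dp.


TDR = Q_max / Q_min
TDR = 872 / 150 = 5.81


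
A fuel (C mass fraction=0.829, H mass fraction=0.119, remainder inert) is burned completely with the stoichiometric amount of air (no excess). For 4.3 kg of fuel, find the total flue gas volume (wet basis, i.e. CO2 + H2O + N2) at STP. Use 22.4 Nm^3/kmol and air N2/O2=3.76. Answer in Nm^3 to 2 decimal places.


Per kg fuel: CO2 = (C/12 kmol)*22.4 = (0.829/12)*22.4 = 1.54747 Nm^3
Per kg fuel: H2O = (H/2 kmol)*22.4 = (0.119/2)*22.4 = 1.33280 Nm^3
O2 needed per kg fuel = C/12 + H/4 = 0.829/12 + 0.119/4 = 0.09883333 kmol
Per kg fuel: N2 = O2*3.76*22.4 = 0.09883333*3.76*22.4 = 8.32414 Nm^3
Total per kg = 1.54747 + 1.33280 + 8.32414 = 11.20441 Nm^3
Total = 11.20441 * 4.3 = 48.18 Nm^3


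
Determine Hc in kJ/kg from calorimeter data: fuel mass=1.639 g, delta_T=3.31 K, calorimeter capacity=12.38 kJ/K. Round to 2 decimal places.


Hc = C_cal * delta_T / m_fuel
Q_released = 12.38 * 3.31 = 40.9778 kJ
m_fuel = 1.639 g = 1.639/1000 kg = 0.001639 kg
Hc = 40.9778 / 0.001639 = 25001.71 kJ/kg


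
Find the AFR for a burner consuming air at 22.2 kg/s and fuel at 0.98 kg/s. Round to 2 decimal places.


AFR = m_air / m_fuel
AFR = 22.2 / 0.98 = 22.65


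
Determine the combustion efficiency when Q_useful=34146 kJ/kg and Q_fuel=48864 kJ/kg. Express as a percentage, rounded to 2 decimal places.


Efficiency = (Q_useful / Q_fuel) * 100
Efficiency = (34146 / 48864) * 100
Efficiency = 0.6988 * 100 = 69.88%


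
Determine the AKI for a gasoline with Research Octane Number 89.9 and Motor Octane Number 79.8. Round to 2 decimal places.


AKI = (RON + MON) / 2
AKI = (89.9 + 79.8) / 2
AKI = 169.7 / 2 = 84.85


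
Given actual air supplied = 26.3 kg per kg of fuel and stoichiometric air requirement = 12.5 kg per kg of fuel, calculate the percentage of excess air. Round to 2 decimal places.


Excess air = actual - stoichiometric = 26.3 - 12.5 = 13.80 kg/kg fuel
Excess air % = (excess / stoich) * 100 = (13.80 / 12.5) * 100 = 110.40%


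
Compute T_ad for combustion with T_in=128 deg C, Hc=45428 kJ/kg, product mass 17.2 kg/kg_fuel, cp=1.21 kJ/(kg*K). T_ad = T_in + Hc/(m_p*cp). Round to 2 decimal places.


T_ad = T_in + Hc / (m_p * cp)
Denominator = 17.2 * 1.21 = 20.8120
Temperature rise = 45428 / 20.8120 = 2182.78 K
T_ad = 128 + 2182.78 = 2310.78 deg C


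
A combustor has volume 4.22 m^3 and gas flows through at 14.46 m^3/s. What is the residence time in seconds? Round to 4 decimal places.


tau = V / Q_flow
tau = 4.22 / 14.46 = 0.2918 s


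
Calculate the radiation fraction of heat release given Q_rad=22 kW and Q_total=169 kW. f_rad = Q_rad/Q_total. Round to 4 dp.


f_rad = Q_rad / Q_total
f_rad = 22 / 169 = 0.1302


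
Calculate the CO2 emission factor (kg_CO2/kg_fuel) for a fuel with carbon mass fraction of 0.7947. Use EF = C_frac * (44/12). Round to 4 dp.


EF = C_frac * (M_CO2 / M_C)
EF = 0.7947 * (44/12)
EF = 0.7947 * 3.666667 = 2.9139 kg_CO2/kg_fuel


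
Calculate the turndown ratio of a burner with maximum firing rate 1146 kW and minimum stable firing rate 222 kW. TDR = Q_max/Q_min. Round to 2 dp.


TDR = Q_max / Q_min
TDR = 1146 / 222 = 5.16


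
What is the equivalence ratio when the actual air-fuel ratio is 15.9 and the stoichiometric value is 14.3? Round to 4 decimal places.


phi = AFR_stoich / AFR_actual
phi = 14.3 / 15.9 = 0.8994


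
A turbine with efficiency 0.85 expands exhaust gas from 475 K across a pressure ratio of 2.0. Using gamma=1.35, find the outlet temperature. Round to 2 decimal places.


T_out = T_in * (1 - eta * (1 - PR^(-(gamma-1)/gamma)))
Exponent = -(1.35-1)/1.35 = -0.25925926
PR^exp = 2.0^(-0.25925926) = 0.83551680
Factor = 1 - 0.85*(1 - 0.83551680) = 0.86018928
T_out = 475 * 0.86018928 = 408.59 K


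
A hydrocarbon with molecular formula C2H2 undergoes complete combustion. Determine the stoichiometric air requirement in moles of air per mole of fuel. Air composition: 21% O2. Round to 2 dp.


Balanced combustion: C2H2 + 2.5 O2 -> 2 CO2 + 1 H2O
O2 needed = C + H/4 = 2 + 2/4 = 2.50 moles
Air moles = O2 / 0.21 = 2.50 / 0.21 = 11.90 moles air


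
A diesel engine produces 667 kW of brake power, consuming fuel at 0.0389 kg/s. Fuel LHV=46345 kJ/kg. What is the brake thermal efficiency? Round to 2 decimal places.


eta_BTE = (BP / (mf * LHV)) * 100
Denominator = 0.0389 * 46345 = 1802.8205 kW
eta_BTE = (667 / 1802.8205) * 100 = 37.00%


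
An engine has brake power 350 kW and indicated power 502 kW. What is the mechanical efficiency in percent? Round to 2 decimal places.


eta_mech = (BP / IP) * 100
Ratio = 350 / 502 = 0.6972
eta_mech = 0.6972 * 100 = 69.72%


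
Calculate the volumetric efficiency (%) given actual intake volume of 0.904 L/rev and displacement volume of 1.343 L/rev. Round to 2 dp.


eta_v = (V_actual / V_disp) * 100
Ratio = 0.904 / 1.343 = 0.6731
eta_v = 0.6731 * 100 = 67.31%


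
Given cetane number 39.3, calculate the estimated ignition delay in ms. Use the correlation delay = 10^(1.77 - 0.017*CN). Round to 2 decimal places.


delay = 10^(1.77 - 0.017*CN)
Exponent = 1.77 - 0.017*39.3 = 1.1019
delay = 10^1.1019 = 12.64 ms


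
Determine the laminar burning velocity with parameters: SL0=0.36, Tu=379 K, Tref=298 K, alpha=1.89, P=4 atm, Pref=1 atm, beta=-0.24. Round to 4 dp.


SL = SL0 * (Tu/Tref)^alpha * (P/Pref)^beta
T ratio = 379/298 = 1.27181208
(T ratio)^alpha = 1.27181208^1.89 = 1.575286
(P/Pref)^beta = 4^(-0.24) = 0.716978
SL = 0.36 * 1.575286 * 0.716978 = 0.4066 m/s


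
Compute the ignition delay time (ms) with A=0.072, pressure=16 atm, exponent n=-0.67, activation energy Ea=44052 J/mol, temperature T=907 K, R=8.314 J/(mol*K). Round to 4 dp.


tau = A * P^n * exp(Ea/(R*T))
P^n = 16^(-0.67) = 0.15604132
Ea/(R*T) = 44052/(8.314*907) = 5.841822
exp(Ea/(R*T)) = 344.406293
tau = 0.072 * 0.15604132 * 344.406293 = 3.8694 ms


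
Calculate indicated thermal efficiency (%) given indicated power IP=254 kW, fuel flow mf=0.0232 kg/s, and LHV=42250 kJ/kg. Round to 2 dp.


eta_ith = (IP / (mf * LHV)) * 100
Denominator = 0.0232 * 42250 = 980.2000 kW
eta_ith = (254 / 980.2000) * 100 = 25.91%


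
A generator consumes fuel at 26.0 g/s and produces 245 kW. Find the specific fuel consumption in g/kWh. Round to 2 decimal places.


SFC = (mf / BP) * 3600
Rate = 26.0 / 245 = 0.106122 g/(s*kW)
SFC = 0.106122 * 3600 = 382.04 g/kWh


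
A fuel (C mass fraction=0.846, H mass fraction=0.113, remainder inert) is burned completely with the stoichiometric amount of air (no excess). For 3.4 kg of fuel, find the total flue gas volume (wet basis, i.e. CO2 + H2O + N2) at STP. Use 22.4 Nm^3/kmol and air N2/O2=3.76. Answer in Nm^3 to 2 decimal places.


Per kg fuel: CO2 = (C/12 kmol)*22.4 = (0.846/12)*22.4 = 1.57920 Nm^3
Per kg fuel: H2O = (H/2 kmol)*22.4 = (0.113/2)*22.4 = 1.26560 Nm^3
O2 needed per kg fuel = C/12 + H/4 = 0.846/12 + 0.113/4 = 0.09875000 kmol
Per kg fuel: N2 = O2*3.76*22.4 = 0.09875000*3.76*22.4 = 8.31712 Nm^3
Total per kg = 1.57920 + 1.26560 + 8.31712 = 11.16192 Nm^3
Total = 11.16192 * 3.4 = 37.95 Nm^3


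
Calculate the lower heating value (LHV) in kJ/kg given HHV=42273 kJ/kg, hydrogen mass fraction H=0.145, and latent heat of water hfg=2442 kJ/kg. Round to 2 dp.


LHV = HHV - hfg * 9 * H
Water correction = 2442 * 9 * 0.145 = 3186.810 kJ/kg
LHV = 42273 - 3186.810 = 39086.19 kJ/kg


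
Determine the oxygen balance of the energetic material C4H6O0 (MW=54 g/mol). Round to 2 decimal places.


OB = -1600 * (2C + H/2 - O) / MW
Inner = 2*4 + 6/2 - 0 = 11.00
OB = -1600 * 11.00 / 54 = -325.93%


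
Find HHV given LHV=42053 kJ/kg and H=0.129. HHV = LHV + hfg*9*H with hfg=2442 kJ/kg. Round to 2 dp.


HHV = LHV + hfg * 9 * H
Water addition = 2442 * 9 * 0.129 = 2835.162 kJ/kg
HHV = 42053 + 2835.162 = 44888.16 kJ/kg


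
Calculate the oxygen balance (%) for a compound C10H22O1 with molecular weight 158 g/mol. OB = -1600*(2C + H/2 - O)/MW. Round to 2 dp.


OB = -1600 * (2C + H/2 - O) / MW
Inner = 2*10 + 22/2 - 1 = 30.00
OB = -1600 * 30.00 / 158 = -303.80%


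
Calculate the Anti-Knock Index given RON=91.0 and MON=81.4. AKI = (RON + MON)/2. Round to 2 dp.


AKI = (RON + MON) / 2
AKI = (91.0 + 81.4) / 2
AKI = 172.4 / 2 = 86.20


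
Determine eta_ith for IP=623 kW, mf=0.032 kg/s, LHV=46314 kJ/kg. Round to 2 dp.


eta_ith = (IP / (mf * LHV)) * 100
Denominator = 0.032 * 46314 = 1482.0480 kW
eta_ith = (623 / 1482.0480) * 100 = 42.04%


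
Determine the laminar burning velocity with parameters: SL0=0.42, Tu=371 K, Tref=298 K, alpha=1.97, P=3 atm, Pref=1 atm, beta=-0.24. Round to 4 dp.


SL = SL0 * (Tu/Tref)^alpha * (P/Pref)^beta
T ratio = 371/298 = 1.24496644
(T ratio)^alpha = 1.24496644^1.97 = 1.539787
(P/Pref)^beta = 3^(-0.24) = 0.768229
SL = 0.42 * 1.539787 * 0.768229 = 0.4968 m/s


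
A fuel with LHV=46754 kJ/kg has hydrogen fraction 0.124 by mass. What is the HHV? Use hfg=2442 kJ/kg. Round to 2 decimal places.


HHV = LHV + hfg * 9 * H
Water addition = 2442 * 9 * 0.124 = 2725.272 kJ/kg
HHV = 46754 + 2725.272 = 49479.27 kJ/kg


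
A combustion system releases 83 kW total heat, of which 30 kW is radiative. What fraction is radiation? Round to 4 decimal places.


f_rad = Q_rad / Q_total
f_rad = 30 / 83 = 0.3614


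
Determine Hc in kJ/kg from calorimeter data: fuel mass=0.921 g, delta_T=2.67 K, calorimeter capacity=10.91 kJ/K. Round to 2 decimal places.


Hc = C_cal * delta_T / m_fuel
Q_released = 10.91 * 2.67 = 29.1297 kJ
m_fuel = 0.921 g = 0.921/1000 kg = 0.000921 kg
Hc = 29.1297 / 0.000921 = 31628.34 kJ/kg


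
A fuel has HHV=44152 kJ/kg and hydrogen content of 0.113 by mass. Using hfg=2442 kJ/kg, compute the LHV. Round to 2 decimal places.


LHV = HHV - hfg * 9 * H
Water correction = 2442 * 9 * 0.113 = 2483.514 kJ/kg
LHV = 44152 - 2483.514 = 41668.49 kJ/kg


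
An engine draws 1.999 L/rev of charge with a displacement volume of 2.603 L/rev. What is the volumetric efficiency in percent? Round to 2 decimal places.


eta_v = (V_actual / V_disp) * 100
Ratio = 1.999 / 2.603 = 0.7680
eta_v = 0.7680 * 100 = 76.80%


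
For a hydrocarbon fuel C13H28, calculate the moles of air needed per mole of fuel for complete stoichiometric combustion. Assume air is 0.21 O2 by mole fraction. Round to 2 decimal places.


Balanced combustion: C13H28 + 20 O2 -> 13 CO2 + 14 H2O
O2 needed = C + H/4 = 13 + 28/4 = 20.00 moles
Air moles = O2 / 0.21 = 20.00 / 0.21 = 95.24 moles air


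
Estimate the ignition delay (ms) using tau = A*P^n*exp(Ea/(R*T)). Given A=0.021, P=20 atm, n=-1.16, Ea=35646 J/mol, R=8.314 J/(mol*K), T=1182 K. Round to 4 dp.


tau = A * P^n * exp(Ea/(R*T))
P^n = 20^(-1.16) = 0.03096030
Ea/(R*T) = 35646/(8.314*1182) = 3.627299
exp(Ea/(R*T)) = 37.611076
tau = 0.021 * 0.03096030 * 37.611076 = 0.0245 ms


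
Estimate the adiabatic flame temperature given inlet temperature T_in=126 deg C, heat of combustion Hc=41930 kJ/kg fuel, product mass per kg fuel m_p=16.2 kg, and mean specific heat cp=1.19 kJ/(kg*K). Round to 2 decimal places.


T_ad = T_in + Hc / (m_p * cp)
Denominator = 16.2 * 1.19 = 19.2780
Temperature rise = 41930 / 19.2780 = 2175.02 K
T_ad = 126 + 2175.02 = 2301.02 deg C


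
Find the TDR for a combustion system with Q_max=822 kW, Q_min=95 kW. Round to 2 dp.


TDR = Q_max / Q_min
TDR = 822 / 95 = 8.65


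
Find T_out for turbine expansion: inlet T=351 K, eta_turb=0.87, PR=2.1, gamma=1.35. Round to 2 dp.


T_out = T_in * (1 - eta * (1 - PR^(-(gamma-1)/gamma)))
Exponent = -(1.35-1)/1.35 = -0.25925926
PR^exp = 2.1^(-0.25925926) = 0.82501466
Factor = 1 - 0.87*(1 - 0.82501466) = 0.84776275
T_out = 351 * 0.84776275 = 297.56 K


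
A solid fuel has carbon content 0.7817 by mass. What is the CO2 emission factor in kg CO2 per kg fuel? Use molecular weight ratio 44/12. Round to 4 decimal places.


EF = C_frac * (M_CO2 / M_C)
EF = 0.7817 * (44/12)
EF = 0.7817 * 3.666667 = 2.8662 kg_CO2/kg_fuel


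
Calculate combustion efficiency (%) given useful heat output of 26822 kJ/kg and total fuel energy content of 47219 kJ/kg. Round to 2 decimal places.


Efficiency = (Q_useful / Q_fuel) * 100
Efficiency = (26822 / 47219) * 100
Efficiency = 0.5680 * 100 = 56.80%


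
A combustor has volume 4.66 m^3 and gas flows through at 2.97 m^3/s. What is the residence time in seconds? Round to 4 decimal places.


tau = V / Q_flow
tau = 4.66 / 2.97 = 1.5690 s


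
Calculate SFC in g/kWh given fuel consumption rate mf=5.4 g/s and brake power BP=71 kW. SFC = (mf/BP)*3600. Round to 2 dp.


SFC = (mf / BP) * 3600
Rate = 5.4 / 71 = 0.076056 g/(s*kW)
SFC = 0.076056 * 3600 = 273.80 g/kWh


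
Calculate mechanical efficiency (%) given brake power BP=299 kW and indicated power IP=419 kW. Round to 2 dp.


eta_mech = (BP / IP) * 100
Ratio = 299 / 419 = 0.7136
eta_mech = 0.7136 * 100 = 71.36%


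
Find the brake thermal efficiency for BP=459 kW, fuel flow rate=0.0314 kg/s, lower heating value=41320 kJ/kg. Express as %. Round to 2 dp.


eta_BTE = (BP / (mf * LHV)) * 100
Denominator = 0.0314 * 41320 = 1297.4480 kW
eta_BTE = (459 / 1297.4480) * 100 = 35.38%


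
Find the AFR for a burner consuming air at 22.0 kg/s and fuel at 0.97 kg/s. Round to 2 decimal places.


AFR = m_air / m_fuel
AFR = 22.0 / 0.97 = 22.68


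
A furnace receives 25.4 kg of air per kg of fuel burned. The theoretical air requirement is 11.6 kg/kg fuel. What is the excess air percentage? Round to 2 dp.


Excess air = actual - stoichiometric = 25.4 - 11.6 = 13.80 kg/kg fuel
Excess air % = (excess / stoich) * 100 = (13.80 / 11.6) * 100 = 118.97%


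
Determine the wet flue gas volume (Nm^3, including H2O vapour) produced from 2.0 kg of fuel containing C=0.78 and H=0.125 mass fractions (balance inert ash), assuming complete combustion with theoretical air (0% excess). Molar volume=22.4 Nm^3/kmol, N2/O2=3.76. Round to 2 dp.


Per kg fuel: CO2 = (C/12 kmol)*22.4 = (0.78/12)*22.4 = 1.45600 Nm^3
Per kg fuel: H2O = (H/2 kmol)*22.4 = (0.125/2)*22.4 = 1.40000 Nm^3
O2 needed per kg fuel = C/12 + H/4 = 0.78/12 + 0.125/4 = 0.09625000 kmol
Per kg fuel: N2 = O2*3.76*22.4 = 0.09625000*3.76*22.4 = 8.10656 Nm^3
Total per kg = 1.45600 + 1.40000 + 8.10656 = 10.96256 Nm^3
Total = 10.96256 * 2.0 = 21.93 Nm^3


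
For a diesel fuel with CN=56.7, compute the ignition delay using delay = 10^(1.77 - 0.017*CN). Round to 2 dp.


delay = 10^(1.77 - 0.017*CN)
Exponent = 1.77 - 0.017*56.7 = 0.8061
delay = 10^0.8061 = 6.40 ms


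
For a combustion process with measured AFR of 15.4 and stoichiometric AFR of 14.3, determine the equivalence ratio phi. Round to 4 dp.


phi = AFR_stoich / AFR_actual
phi = 14.3 / 15.4 = 0.9286


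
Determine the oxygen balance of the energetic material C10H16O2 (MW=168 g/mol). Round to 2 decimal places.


OB = -1600 * (2C + H/2 - O) / MW
Inner = 2*10 + 16/2 - 2 = 26.00
OB = -1600 * 26.00 / 168 = -247.62%


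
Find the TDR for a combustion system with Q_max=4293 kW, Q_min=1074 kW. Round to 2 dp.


TDR = Q_max / Q_min
TDR = 4293 / 1074 = 4.00


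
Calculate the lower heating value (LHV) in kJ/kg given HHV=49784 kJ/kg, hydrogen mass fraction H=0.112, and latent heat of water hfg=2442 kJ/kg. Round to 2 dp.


LHV = HHV - hfg * 9 * H
Water correction = 2442 * 9 * 0.112 = 2461.536 kJ/kg
LHV = 49784 - 2461.536 = 47322.46 kJ/kg


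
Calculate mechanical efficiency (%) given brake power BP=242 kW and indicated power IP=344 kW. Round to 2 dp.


eta_mech = (BP / IP) * 100
Ratio = 242 / 344 = 0.7035
eta_mech = 0.7035 * 100 = 70.35%


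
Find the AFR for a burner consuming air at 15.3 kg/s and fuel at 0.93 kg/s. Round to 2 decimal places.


AFR = m_air / m_fuel
AFR = 15.3 / 0.93 = 16.45


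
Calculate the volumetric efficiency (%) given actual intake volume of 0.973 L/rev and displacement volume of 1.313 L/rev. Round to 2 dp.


eta_v = (V_actual / V_disp) * 100
Ratio = 0.973 / 1.313 = 0.7411
eta_v = 0.7411 * 100 = 74.11%


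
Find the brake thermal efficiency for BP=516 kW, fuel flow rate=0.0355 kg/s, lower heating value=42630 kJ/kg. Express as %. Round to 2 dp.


eta_BTE = (BP / (mf * LHV)) * 100
Denominator = 0.0355 * 42630 = 1513.3650 kW
eta_BTE = (516 / 1513.3650) * 100 = 34.10%


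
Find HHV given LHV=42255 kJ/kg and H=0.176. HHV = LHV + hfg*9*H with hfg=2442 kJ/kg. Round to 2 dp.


HHV = LHV + hfg * 9 * H
Water addition = 2442 * 9 * 0.176 = 3868.128 kJ/kg
HHV = 42255 + 3868.128 = 46123.13 kJ/kg


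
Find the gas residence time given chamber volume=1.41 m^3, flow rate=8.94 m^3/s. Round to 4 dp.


tau = V / Q_flow
tau = 1.41 / 8.94 = 0.1577 s


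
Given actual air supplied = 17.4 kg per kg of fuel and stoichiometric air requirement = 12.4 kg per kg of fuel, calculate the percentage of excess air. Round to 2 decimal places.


Excess air = actual - stoichiometric = 17.4 - 12.4 = 5.00 kg/kg fuel
Excess air % = (excess / stoich) * 100 = (5.00 / 12.4) * 100 = 40.32%


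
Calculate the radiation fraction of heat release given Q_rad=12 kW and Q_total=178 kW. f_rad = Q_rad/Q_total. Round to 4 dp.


f_rad = Q_rad / Q_total
f_rad = 12 / 178 = 0.0674


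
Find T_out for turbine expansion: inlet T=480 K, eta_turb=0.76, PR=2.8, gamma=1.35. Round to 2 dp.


T_out = T_in * (1 - eta * (1 - PR^(-(gamma-1)/gamma)))
Exponent = -(1.35-1)/1.35 = -0.25925926
PR^exp = 2.8^(-0.25925926) = 0.76572026
Factor = 1 - 0.76*(1 - 0.76572026) = 0.82194740
T_out = 480 * 0.82194740 = 394.53 K


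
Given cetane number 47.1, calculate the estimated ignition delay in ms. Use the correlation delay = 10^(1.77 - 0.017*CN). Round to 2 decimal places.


delay = 10^(1.77 - 0.017*CN)
Exponent = 1.77 - 0.017*47.1 = 0.9693
delay = 10^0.9693 = 9.32 ms


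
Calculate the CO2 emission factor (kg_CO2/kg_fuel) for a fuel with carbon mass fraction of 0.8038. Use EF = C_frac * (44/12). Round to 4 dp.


EF = C_frac * (M_CO2 / M_C)
EF = 0.8038 * (44/12)
EF = 0.8038 * 3.666667 = 2.9473 kg_CO2/kg_fuel


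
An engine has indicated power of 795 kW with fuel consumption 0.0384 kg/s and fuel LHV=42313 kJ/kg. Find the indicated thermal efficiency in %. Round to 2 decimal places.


eta_ith = (IP / (mf * LHV)) * 100
Denominator = 0.0384 * 42313 = 1624.8192 kW
eta_ith = (795 / 1624.8192) * 100 = 48.93%


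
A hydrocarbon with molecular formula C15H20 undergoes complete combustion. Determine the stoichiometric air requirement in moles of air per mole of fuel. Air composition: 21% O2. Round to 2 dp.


Balanced combustion: C15H20 + 20 O2 -> 15 CO2 + 10 H2O
O2 needed = C + H/4 = 15 + 20/4 = 20.00 moles
Air moles = O2 / 0.21 = 20.00 / 0.21 = 95.24 moles air


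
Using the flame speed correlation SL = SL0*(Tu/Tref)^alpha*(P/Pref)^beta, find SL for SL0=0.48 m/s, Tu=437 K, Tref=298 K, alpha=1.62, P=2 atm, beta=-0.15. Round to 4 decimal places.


SL = SL0 * (Tu/Tref)^alpha * (P/Pref)^beta
T ratio = 437/298 = 1.46644295
(T ratio)^alpha = 1.46644295^1.62 = 1.859300
(P/Pref)^beta = 2^(-0.15) = 0.901250
SL = 0.48 * 1.859300 * 0.901250 = 0.8043 m/s


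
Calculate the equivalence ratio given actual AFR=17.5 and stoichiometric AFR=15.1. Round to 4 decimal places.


phi = AFR_stoich / AFR_actual
phi = 15.1 / 17.5 = 0.8629


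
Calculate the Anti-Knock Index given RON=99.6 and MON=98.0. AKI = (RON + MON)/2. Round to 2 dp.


AKI = (RON + MON) / 2
AKI = (99.6 + 98.0) / 2
AKI = 197.6 / 2 = 98.80


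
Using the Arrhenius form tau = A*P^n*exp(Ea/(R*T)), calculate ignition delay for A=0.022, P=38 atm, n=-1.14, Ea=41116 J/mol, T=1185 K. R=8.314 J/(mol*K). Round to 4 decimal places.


tau = A * P^n * exp(Ea/(R*T))
P^n = 38^(-1.14) = 0.01581418
Ea/(R*T) = 41116/(8.314*1185) = 4.173328
exp(Ea/(R*T)) = 64.931164
tau = 0.022 * 0.01581418 * 64.931164 = 0.0226 ms


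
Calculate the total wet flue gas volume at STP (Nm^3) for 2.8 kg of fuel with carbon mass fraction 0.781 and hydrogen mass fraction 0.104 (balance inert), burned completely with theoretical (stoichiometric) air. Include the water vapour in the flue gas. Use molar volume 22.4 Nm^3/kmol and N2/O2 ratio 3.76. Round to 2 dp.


Per kg fuel: CO2 = (C/12 kmol)*22.4 = (0.781/12)*22.4 = 1.45787 Nm^3
Per kg fuel: H2O = (H/2 kmol)*22.4 = (0.104/2)*22.4 = 1.16480 Nm^3
O2 needed per kg fuel = C/12 + H/4 = 0.781/12 + 0.104/4 = 0.09108333 kmol
Per kg fuel: N2 = O2*3.76*22.4 = 0.09108333*3.76*22.4 = 7.67140 Nm^3
Total per kg = 1.45787 + 1.16480 + 7.67140 = 10.29407 Nm^3
Total = 10.29407 * 2.8 = 28.82 Nm^3


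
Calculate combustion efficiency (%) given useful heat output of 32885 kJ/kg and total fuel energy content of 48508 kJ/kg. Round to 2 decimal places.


Efficiency = (Q_useful / Q_fuel) * 100
Efficiency = (32885 / 48508) * 100
Efficiency = 0.6779 * 100 = 67.79%


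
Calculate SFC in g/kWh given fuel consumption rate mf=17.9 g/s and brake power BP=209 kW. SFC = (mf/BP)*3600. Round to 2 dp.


SFC = (mf / BP) * 3600
Rate = 17.9 / 209 = 0.085646 g/(s*kW)
SFC = 0.085646 * 3600 = 308.33 g/kWh


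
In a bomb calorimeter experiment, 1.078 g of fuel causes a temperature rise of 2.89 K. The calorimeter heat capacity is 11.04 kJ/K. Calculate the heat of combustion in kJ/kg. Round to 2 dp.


Hc = C_cal * delta_T / m_fuel
Q_released = 11.04 * 2.89 = 31.9056 kJ
m_fuel = 1.078 g = 1.078/1000 kg = 0.001078 kg
Hc = 31.9056 / 0.001078 = 29597.03 kJ/kg


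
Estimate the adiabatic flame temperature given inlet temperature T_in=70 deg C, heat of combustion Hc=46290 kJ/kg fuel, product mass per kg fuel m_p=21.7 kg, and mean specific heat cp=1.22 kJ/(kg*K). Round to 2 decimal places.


T_ad = T_in + Hc / (m_p * cp)
Denominator = 21.7 * 1.22 = 26.4740
Temperature rise = 46290 / 26.4740 = 1748.51 K
T_ad = 70 + 1748.51 = 1818.51 deg C


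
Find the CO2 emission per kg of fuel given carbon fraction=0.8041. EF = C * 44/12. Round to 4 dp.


EF = C_frac * (M_CO2 / M_C)
EF = 0.8041 * (44/12)
EF = 0.8041 * 3.666667 = 2.9484 kg_CO2/kg_fuel


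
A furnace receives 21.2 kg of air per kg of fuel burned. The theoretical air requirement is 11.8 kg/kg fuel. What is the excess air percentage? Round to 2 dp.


Excess air = actual - stoichiometric = 21.2 - 11.8 = 9.40 kg/kg fuel
Excess air % = (excess / stoich) * 100 = (9.40 / 11.8) * 100 = 79.66%


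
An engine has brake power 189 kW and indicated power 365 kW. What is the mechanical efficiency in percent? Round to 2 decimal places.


eta_mech = (BP / IP) * 100
Ratio = 189 / 365 = 0.5178
eta_mech = 0.5178 * 100 = 51.78%


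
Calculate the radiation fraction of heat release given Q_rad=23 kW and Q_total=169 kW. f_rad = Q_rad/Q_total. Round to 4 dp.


f_rad = Q_rad / Q_total
f_rad = 23 / 169 = 0.1361


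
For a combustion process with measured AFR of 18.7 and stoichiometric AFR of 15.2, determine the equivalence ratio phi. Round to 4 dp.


phi = AFR_stoich / AFR_actual
phi = 15.2 / 18.7 = 0.8128


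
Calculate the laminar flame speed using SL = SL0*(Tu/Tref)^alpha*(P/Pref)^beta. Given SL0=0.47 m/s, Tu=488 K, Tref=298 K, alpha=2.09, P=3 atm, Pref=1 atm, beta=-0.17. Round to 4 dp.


SL = SL0 * (Tu/Tref)^alpha * (P/Pref)^beta
T ratio = 488/298 = 1.63758389
(T ratio)^alpha = 1.63758389^2.09 = 2.803402
(P/Pref)^beta = 3^(-0.17) = 0.829639
SL = 0.47 * 2.803402 * 0.829639 = 1.0931 m/s


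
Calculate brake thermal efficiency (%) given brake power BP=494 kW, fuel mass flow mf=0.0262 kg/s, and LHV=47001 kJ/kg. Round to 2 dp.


eta_BTE = (BP / (mf * LHV)) * 100
Denominator = 0.0262 * 47001 = 1231.4262 kW
eta_BTE = (494 / 1231.4262) * 100 = 40.12%


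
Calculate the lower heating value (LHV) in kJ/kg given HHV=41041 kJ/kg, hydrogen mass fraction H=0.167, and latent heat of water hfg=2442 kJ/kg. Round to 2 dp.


LHV = HHV - hfg * 9 * H
Water correction = 2442 * 9 * 0.167 = 3670.326 kJ/kg
LHV = 41041 - 3670.326 = 37370.67 kJ/kg


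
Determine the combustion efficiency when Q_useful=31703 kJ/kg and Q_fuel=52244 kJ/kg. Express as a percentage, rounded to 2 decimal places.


Efficiency = (Q_useful / Q_fuel) * 100
Efficiency = (31703 / 52244) * 100
Efficiency = 0.6068 * 100 = 60.68%


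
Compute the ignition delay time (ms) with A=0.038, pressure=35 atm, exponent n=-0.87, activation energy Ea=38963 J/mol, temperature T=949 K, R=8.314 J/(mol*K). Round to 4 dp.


tau = A * P^n * exp(Ea/(R*T))
P^n = 35^(-0.87) = 0.04535872
Ea/(R*T) = 38963/(8.314*949) = 4.938285
exp(Ea/(R*T)) = 139.530758
tau = 0.038 * 0.04535872 * 139.530758 = 0.2405 ms


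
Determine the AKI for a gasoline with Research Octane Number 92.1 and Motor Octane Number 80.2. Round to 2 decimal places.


AKI = (RON + MON) / 2
AKI = (92.1 + 80.2) / 2
AKI = 172.3 / 2 = 86.15


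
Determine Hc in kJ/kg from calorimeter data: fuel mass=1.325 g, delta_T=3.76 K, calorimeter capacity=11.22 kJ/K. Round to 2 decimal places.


Hc = C_cal * delta_T / m_fuel
Q_released = 11.22 * 3.76 = 42.1872 kJ
m_fuel = 1.325 g = 1.325/1000 kg = 0.001325 kg
Hc = 42.1872 / 0.001325 = 31839.40 kJ/kg


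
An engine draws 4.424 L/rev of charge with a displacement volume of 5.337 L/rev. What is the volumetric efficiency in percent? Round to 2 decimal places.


eta_v = (V_actual / V_disp) * 100
Ratio = 4.424 / 5.337 = 0.8289
eta_v = 0.8289 * 100 = 82.89%


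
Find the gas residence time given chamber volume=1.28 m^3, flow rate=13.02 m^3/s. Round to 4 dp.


tau = V / Q_flow
tau = 1.28 / 13.02 = 0.0983 s


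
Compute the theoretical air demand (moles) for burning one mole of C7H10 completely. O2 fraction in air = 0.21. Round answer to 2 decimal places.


Balanced combustion: C7H10 + 9.5 O2 -> 7 CO2 + 5 H2O
O2 needed = C + H/4 = 7 + 10/4 = 9.50 moles
Air moles = O2 / 0.21 = 9.50 / 0.21 = 45.24 moles air


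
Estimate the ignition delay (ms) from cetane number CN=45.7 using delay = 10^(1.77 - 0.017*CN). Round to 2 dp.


delay = 10^(1.77 - 0.017*CN)
Exponent = 1.77 - 0.017*45.7 = 0.9931
delay = 10^0.9931 = 9.84 ms


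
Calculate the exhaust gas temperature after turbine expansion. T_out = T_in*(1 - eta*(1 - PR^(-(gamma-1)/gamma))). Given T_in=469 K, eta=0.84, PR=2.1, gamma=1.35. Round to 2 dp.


T_out = T_in * (1 - eta * (1 - PR^(-(gamma-1)/gamma)))
Exponent = -(1.35-1)/1.35 = -0.25925926
PR^exp = 2.1^(-0.25925926) = 0.82501466
Factor = 1 - 0.84*(1 - 0.82501466) = 0.85301231
T_out = 469 * 0.85301231 = 400.06 K


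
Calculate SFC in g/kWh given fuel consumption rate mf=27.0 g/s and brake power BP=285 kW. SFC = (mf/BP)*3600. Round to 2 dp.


SFC = (mf / BP) * 3600
Rate = 27.0 / 285 = 0.094737 g/(s*kW)
SFC = 0.094737 * 3600 = 341.05 g/kWh


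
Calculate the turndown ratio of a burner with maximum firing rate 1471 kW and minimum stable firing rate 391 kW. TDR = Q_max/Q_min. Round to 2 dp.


TDR = Q_max / Q_min
TDR = 1471 / 391 = 3.76
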